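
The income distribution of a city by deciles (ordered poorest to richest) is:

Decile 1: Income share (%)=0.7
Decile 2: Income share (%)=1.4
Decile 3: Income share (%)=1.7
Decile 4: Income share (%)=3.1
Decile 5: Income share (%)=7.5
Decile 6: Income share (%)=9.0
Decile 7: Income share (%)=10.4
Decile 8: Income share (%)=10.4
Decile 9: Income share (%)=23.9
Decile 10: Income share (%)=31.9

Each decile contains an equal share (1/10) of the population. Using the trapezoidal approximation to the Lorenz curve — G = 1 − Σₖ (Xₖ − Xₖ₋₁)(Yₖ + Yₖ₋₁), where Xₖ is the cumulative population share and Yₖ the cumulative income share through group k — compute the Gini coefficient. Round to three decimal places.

0.505

Cumulative income shares Yₖ: 0.0070, 0.0210, 0.0380, 0.0690, 0.1440, 0.2340, 0.3380, 0.4420, 0.6810, 1.0000
Σ (Xₖ−Xₖ₋₁)(Yₖ+Yₖ₋₁) = (1/10)(0.0070+0.0000) + (1/10)(0.0210+0.0070) + (1/10)(0.0380+0.0210) + (1/10)(0.0690+0.0380) + (1/10)(0.1440+0.0690) + (1/10)(0.2340+0.1440) + (1/10)(0.3380+0.2340) + (1/10)(0.4420+0.3380) + (1/10)(0.6810+0.4420) + (1/10)(1.0000+0.6810)
  = 0.0007 + 0.0028 + 0.0059 + 0.0107 + 0.0213 + 0.0378 + 0.0572 + 0.0780 + 0.1123 + 0.1681 = 0.4948
G = 1 − 0.4948 = 0.5052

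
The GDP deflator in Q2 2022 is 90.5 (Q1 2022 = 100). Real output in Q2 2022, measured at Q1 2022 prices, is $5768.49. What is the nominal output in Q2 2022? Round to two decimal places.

Nominal = Real × (Index/100) = 5768.49 × (90.5/100)
        = 5768.49 × 0.905 = 5220.4834

5220.48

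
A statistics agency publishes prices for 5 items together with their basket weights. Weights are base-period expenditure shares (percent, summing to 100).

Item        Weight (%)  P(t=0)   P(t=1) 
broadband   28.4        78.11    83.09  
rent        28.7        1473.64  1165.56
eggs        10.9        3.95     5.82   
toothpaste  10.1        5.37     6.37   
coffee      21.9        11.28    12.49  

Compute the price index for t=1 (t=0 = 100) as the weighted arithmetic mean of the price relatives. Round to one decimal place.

105.2

broadband: 28.4 × (83.09/78.11) = 28.4 × 1.063756 = 30.2107
rent: 28.7 × (1165.56/1473.64) = 28.7 × 0.790939 = 22.7000
eggs: 10.9 × (5.82/3.95) = 10.9 × 1.473418 = 16.0603
toothpaste: 10.1 × (6.37/5.37) = 10.1 × 1.186220 = 11.9808
coffee: 21.9 × (12.49/11.28) = 21.9 × 1.107270 = 24.2492
Index = Σ wᵢ·(p₁ᵢ/p₀ᵢ) = 30.2107 + 22.7000 + 16.0603 + 11.9808 + 24.2492 = 105.2009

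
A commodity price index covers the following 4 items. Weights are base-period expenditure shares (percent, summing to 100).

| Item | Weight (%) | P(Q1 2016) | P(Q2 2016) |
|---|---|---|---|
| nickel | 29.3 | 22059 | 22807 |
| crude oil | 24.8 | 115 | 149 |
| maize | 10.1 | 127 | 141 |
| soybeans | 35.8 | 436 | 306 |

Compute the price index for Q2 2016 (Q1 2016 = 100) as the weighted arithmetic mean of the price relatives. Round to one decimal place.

98.8

nickel: 29.3 × (22807/22059) = 29.3 × 1.033909 = 30.2935
crude oil: 24.8 × (149/115) = 24.8 × 1.295652 = 32.1322
maize: 10.1 × (141/127) = 10.1 × 1.110236 = 11.2134
soybeans: 35.8 × (306/436) = 35.8 × 0.701835 = 25.1257
Index = Σ wᵢ·(p₁ᵢ/p₀ᵢ) = 30.2935 + 32.1322 + 11.2134 + 25.1257 = 98.7648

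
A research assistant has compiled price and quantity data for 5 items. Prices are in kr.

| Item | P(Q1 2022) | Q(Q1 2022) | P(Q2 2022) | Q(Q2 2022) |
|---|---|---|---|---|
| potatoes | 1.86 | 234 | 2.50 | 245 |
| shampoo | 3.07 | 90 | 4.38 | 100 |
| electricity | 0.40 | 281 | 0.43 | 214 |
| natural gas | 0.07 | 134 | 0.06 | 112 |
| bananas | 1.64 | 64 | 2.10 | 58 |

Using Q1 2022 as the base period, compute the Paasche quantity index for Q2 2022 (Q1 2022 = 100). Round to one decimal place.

102.3

Paasche quantity index uses current-period prices as weights.
ΣP(Q2 2022)·Q(Q2 2022) = 2.50×245 + 4.38×100 + 0.43×214 + 0.06×112 + 2.10×58 = 612.5 + 438 + 92.02 + 6.72 + 121.8 = 1271.04
ΣP(Q2 2022)·Q(Q1 2022) = 2.50×234 + 4.38×90 + 0.43×281 + 0.06×134 + 2.10×64 = 585 + 394.2 + 120.83 + 8.04 + 134.4 = 1242.47
Index = 1271.04 / 1242.47 × 100 = 102.2995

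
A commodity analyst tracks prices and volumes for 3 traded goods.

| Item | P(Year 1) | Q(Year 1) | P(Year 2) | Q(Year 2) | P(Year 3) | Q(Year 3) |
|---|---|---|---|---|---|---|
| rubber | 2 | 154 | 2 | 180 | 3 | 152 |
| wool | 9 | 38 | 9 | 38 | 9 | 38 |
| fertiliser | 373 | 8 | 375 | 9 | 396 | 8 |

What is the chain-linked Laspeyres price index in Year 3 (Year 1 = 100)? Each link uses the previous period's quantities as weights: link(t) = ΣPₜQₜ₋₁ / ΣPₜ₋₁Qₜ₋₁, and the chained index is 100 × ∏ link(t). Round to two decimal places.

109.53

Link Year 1→Year 2:
ΣP(Year 2)Q(Year 1) = 2×154 + 9×38 + 375×8 = 308 + 342 + 3000 = 3650
ΣP(Year 1)Q(Year 1) = 2×154 + 9×38 + 373×8 = 308 + 342 + 2984 = 3634
link = 3650/3634 = 1.004403
Link Year 2→Year 3:
ΣP(Year 3)Q(Year 2) = 3×180 + 9×38 + 396×9 = 540 + 342 + 3564 = 4446
ΣP(Year 2)Q(Year 2) = 2×180 + 9×38 + 375×9 = 360 + 342 + 3375 = 4077
link = 4446/4077 = 1.090508
Chained index = 100 × 1.004403 × 1.090508 = 109.5309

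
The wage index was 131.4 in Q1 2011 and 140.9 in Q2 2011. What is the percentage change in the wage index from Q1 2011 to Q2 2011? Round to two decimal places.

7.23%

Change = (140.9 − 131.4) / 131.4 × 100
       = 9.5 / 131.4 × 100 = 7.2298%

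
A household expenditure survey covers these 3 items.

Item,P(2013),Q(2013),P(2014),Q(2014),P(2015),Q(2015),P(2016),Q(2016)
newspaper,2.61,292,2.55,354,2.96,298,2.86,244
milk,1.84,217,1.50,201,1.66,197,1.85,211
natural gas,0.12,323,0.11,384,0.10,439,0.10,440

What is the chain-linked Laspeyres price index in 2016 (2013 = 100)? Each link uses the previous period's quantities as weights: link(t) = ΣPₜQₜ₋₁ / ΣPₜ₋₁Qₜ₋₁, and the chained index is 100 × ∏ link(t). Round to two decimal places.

105.58

Link 2013→2014:
ΣP(2014)Q(2013) = 2.55×292 + 1.50×217 + 0.11×323 = 744.6 + 325.5 + 35.53 = 1105.63
ΣP(2013)Q(2013) = 2.61×292 + 1.84×217 + 0.12×323 = 762.12 + 399.28 + 38.76 = 1200.16
link = 1105.63/1200.16 = 0.921236
Link 2014→2015:
ΣP(2015)Q(2014) = 2.96×354 + 1.66×201 + 0.10×384 = 1047.84 + 333.66 + 38.4 = 1419.9
ΣP(2014)Q(2014) = 2.55×354 + 1.50×201 + 0.11×384 = 902.7 + 301.5 + 42.24 = 1246.44
link = 1419.9/1246.44 = 1.139164
Link 2015→2016:
ΣP(2016)Q(2015) = 2.86×298 + 1.85×197 + 0.10×439 = 852.28 + 364.45 + 43.9 = 1260.63
ΣP(2015)Q(2015) = 2.96×298 + 1.66×197 + 0.10×439 = 882.08 + 327.02 + 43.9 = 1253
link = 1260.63/1253 = 1.006089
Chained index = 100 × 0.921236 × 1.139164 × 1.006089 = 105.5829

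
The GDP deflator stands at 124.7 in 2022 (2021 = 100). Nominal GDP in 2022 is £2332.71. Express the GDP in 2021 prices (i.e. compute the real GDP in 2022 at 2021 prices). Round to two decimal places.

Real = Nominal ÷ (Index/100) = 2332.71 ÷ (124.7/100)
     = 2332.71 ÷ 1.247 = 1870.6576

1870.66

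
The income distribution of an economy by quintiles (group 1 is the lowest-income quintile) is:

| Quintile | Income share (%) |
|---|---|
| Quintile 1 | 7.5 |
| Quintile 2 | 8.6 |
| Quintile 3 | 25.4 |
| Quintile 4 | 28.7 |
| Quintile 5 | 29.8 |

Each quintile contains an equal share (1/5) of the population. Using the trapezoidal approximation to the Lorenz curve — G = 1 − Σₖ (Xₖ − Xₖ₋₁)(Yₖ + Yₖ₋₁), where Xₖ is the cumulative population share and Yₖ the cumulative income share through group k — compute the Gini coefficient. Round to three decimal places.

Cumulative income shares Yₖ: 0.0750, 0.1610, 0.4150, 0.7020, 1.0000
Σ (Xₖ−Xₖ₋₁)(Yₖ+Yₖ₋₁) = (1/5)(0.0750+0.0000) + (1/5)(0.1610+0.0750) + (1/5)(0.4150+0.1610) + (1/5)(0.7020+0.4150) + (1/5)(1.0000+0.7020)
  = 0.0150 + 0.0472 + 0.1152 + 0.2234 + 0.3404 = 0.7412
G = 1 − 0.7412 = 0.2588

0.259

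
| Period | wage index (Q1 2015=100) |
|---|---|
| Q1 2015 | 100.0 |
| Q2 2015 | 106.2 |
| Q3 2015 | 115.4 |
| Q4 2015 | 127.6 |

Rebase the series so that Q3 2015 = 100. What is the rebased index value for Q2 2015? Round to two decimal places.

92.03

Rebased(Q2 2015) = 106.2 / 115.4 × 100 = 92.0277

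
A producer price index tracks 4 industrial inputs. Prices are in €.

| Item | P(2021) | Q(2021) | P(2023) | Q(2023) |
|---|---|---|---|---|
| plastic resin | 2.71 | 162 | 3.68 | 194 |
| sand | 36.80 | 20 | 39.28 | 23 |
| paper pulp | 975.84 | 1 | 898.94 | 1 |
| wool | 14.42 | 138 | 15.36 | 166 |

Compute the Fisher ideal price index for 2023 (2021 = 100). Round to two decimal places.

Laspeyres component (base-period weights):
ΣP(2023)Q(2021) = 3.68×162 + 39.28×20 + 898.94×1 + 15.36×138 = 596.16 + 785.6 + 898.94 + 2119.68 = 4400.38
ΣP(2021)Q(2021) = 2.71×162 + 36.80×20 + 975.84×1 + 14.42×138 = 439.02 + 736 + 975.84 + 1989.96 = 4140.82
L = 4400.38 / 4140.82 × 100 = 106.2683
Paasche component (current-period weights):
ΣP(2023)Q(2023) = 3.68×194 + 39.28×23 + 898.94×1 + 15.36×166 = 713.92 + 903.44 + 898.94 + 2549.76 = 5066.06
ΣP(2021)Q(2023) = 2.71×194 + 36.80×23 + 975.84×1 + 14.42×166 = 525.74 + 846.4 + 975.84 + 2393.72 = 4741.7
P = 5066.06 / 4741.7 × 100 = 106.8406
Fisher = √(L × P) = √(106.2683 × 106.8406) = 106.5541

106.55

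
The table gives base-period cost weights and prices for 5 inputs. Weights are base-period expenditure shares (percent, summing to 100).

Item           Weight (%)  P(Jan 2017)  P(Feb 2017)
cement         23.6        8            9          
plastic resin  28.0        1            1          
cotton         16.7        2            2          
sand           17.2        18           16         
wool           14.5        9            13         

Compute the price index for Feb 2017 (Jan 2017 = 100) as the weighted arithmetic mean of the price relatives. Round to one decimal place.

cement: 23.6 × (9/8) = 23.6 × 1.125000 = 26.5500
plastic resin: 28.0 × (1/1) = 28.0 × 1.000000 = 28.0000
cotton: 16.7 × (2/2) = 16.7 × 1.000000 = 16.7000
sand: 17.2 × (16/18) = 17.2 × 0.888889 = 15.2889
wool: 14.5 × (13/9) = 14.5 × 1.444444 = 20.9444
Index = Σ wᵢ·(p₁ᵢ/p₀ᵢ) = 26.5500 + 28.0000 + 16.7000 + 15.2889 + 20.9444 = 107.4833

107.5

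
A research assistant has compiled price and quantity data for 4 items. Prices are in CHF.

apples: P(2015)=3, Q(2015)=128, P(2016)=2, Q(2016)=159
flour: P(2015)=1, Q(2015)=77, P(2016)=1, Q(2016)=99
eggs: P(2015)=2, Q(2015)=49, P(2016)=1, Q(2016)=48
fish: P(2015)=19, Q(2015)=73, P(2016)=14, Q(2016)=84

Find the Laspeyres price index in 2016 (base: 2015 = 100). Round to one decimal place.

72.1

Laspeyres price index uses base-period quantities as weights.
ΣP(2016)·Q(2015) = 2×128 + 1×77 + 1×49 + 14×73 = 256 + 77 + 49 + 1022 = 1404
ΣP(2015)·Q(2015) = 3×128 + 1×77 + 2×49 + 19×73 = 384 + 77 + 98 + 1387 = 1946
Index = 1404 / 1946 × 100 = 72.1480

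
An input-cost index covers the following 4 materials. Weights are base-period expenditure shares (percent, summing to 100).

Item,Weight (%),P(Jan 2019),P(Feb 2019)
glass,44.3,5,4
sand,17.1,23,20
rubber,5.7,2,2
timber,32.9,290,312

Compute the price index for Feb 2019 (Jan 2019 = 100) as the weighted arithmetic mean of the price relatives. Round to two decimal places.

91.41

glass: 44.3 × (4/5) = 44.3 × 0.800000 = 35.4400
sand: 17.1 × (20/23) = 17.1 × 0.869565 = 14.8696
rubber: 5.7 × (2/2) = 5.7 × 1.000000 = 5.7000
timber: 32.9 × (312/290) = 32.9 × 1.075862 = 35.3959
Index = Σ wᵢ·(p₁ᵢ/p₀ᵢ) = 35.4400 + 14.8696 + 5.7000 + 35.3959 = 91.4054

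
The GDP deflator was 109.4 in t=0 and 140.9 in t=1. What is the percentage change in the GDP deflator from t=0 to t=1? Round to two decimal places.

28.79%

Change = (140.9 − 109.4) / 109.4 × 100
       = 31.5 / 109.4 × 100 = 28.7934%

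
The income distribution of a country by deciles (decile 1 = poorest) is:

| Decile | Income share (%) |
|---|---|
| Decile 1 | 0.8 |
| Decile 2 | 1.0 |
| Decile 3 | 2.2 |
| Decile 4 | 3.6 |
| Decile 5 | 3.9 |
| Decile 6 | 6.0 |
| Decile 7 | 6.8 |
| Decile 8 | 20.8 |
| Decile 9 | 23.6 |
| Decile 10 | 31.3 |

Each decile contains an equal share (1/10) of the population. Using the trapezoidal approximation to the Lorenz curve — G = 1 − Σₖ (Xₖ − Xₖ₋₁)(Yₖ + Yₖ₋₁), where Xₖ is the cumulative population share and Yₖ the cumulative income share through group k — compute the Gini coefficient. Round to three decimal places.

Cumulative income shares Yₖ: 0.0080, 0.0180, 0.0400, 0.0760, 0.1150, 0.1750, 0.2430, 0.4510, 0.6870, 1.0000
Σ (Xₖ−Xₖ₋₁)(Yₖ+Yₖ₋₁) = (1/10)(0.0080+0.0000) + (1/10)(0.0180+0.0080) + (1/10)(0.0400+0.0180) + (1/10)(0.0760+0.0400) + (1/10)(0.1150+0.0760) + (1/10)(0.1750+0.1150) + (1/10)(0.2430+0.1750) + (1/10)(0.4510+0.2430) + (1/10)(0.6870+0.4510) + (1/10)(1.0000+0.6870)
  = 0.0008 + 0.0026 + 0.0058 + 0.0116 + 0.0191 + 0.0290 + 0.0418 + 0.0694 + 0.1138 + 0.1687 = 0.4626
G = 1 − 0.4626 = 0.5374

0.537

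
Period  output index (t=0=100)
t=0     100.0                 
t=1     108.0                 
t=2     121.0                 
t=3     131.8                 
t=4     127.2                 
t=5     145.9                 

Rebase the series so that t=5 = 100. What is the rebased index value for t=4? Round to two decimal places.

87.18

Rebased(t=4) = 127.2 / 145.9 × 100 = 87.1830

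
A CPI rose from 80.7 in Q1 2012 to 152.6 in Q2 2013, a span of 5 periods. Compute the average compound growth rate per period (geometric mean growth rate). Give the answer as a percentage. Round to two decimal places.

Growth factor = (152.6/80.7)^(1/5) = (1.890954)^(1/5) = 1.135890
Growth rate = 1.135890 − 1 = 0.135890 = 13.5890%

13.59%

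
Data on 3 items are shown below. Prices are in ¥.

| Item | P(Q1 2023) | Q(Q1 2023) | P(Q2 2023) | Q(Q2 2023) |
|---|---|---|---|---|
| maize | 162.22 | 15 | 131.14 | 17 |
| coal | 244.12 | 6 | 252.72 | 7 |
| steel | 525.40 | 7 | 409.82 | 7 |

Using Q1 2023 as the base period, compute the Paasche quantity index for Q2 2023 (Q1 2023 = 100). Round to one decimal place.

Paasche quantity index uses current-period prices as weights.
ΣP(Q2 2023)·Q(Q2 2023) = 131.14×17 + 252.72×7 + 409.82×7 = 2229.38 + 1769.04 + 2868.74 = 6867.16
ΣP(Q2 2023)·Q(Q1 2023) = 131.14×15 + 252.72×6 + 409.82×7 = 1967.1 + 1516.32 + 2868.74 = 6352.16
Index = 6867.16 / 6352.16 × 100 = 108.1075

108.1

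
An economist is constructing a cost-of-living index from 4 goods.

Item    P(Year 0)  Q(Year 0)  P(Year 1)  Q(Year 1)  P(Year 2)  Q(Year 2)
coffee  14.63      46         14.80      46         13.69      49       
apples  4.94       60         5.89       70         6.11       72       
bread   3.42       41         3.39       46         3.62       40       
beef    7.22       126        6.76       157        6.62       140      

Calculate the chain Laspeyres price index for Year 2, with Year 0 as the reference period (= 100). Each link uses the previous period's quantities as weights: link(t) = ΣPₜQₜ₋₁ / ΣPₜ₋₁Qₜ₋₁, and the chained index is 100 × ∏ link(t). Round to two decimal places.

Link Year 0→Year 1:
ΣP(Year 1)Q(Year 0) = 14.80×46 + 5.89×60 + 3.39×41 + 6.76×126 = 680.8 + 353.4 + 138.99 + 851.76 = 2024.95
ΣP(Year 0)Q(Year 0) = 14.63×46 + 4.94×60 + 3.42×41 + 7.22×126 = 672.98 + 296.4 + 140.22 + 909.72 = 2019.32
link = 2024.95/2019.32 = 1.002788
Link Year 1→Year 2:
ΣP(Year 2)Q(Year 1) = 13.69×46 + 6.11×70 + 3.62×46 + 6.62×157 = 629.74 + 427.7 + 166.52 + 1039.34 = 2263.3
ΣP(Year 1)Q(Year 1) = 14.80×46 + 5.89×70 + 3.39×46 + 6.76×157 = 680.8 + 412.3 + 155.94 + 1061.32 = 2310.36
link = 2263.3/2310.36 = 0.979631
Chained index = 100 × 1.002788 × 0.979631 = 98.2362

98.24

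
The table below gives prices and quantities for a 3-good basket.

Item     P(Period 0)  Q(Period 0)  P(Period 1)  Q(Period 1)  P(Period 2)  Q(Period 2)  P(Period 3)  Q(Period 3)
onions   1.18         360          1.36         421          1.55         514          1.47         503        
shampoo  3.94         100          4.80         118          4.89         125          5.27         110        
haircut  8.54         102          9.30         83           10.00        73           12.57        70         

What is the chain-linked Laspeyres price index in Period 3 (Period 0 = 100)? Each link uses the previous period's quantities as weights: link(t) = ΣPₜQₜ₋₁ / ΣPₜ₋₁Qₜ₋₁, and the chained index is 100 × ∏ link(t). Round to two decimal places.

Link Period 0→Period 1:
ΣP(Period 1)Q(Period 0) = 1.36×360 + 4.80×100 + 9.30×102 = 489.6 + 480 + 948.6 = 1918.2
ΣP(Period 0)Q(Period 0) = 1.18×360 + 3.94×100 + 8.54×102 = 424.8 + 394 + 871.08 = 1689.88
link = 1918.2/1689.88 = 1.135110
Link Period 1→Period 2:
ΣP(Period 2)Q(Period 1) = 1.55×421 + 4.89×118 + 10.00×83 = 652.55 + 577.02 + 830 = 2059.57
ΣP(Period 1)Q(Period 1) = 1.36×421 + 4.80×118 + 9.30×83 = 572.56 + 566.4 + 771.9 = 1910.86
link = 2059.57/1910.86 = 1.077824
Link Period 2→Period 3:
ΣP(Period 3)Q(Period 2) = 1.47×514 + 5.27×125 + 12.57×73 = 755.58 + 658.75 + 917.61 = 2331.94
ΣP(Period 2)Q(Period 2) = 1.55×514 + 4.89×125 + 10.00×73 = 796.7 + 611.25 + 730 = 2137.95
link = 2331.94/2137.95 = 1.090736
Chained index = 100 × 1.135110 × 1.077824 × 1.090736 = 133.4460

133.45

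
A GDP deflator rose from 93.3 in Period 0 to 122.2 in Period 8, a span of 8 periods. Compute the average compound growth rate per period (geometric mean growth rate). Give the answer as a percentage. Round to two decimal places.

3.43%

Growth factor = (122.2/93.3)^(1/8) = (1.309753)^(1/8) = 1.034305
Growth rate = 1.034305 − 1 = 0.034305 = 3.4305%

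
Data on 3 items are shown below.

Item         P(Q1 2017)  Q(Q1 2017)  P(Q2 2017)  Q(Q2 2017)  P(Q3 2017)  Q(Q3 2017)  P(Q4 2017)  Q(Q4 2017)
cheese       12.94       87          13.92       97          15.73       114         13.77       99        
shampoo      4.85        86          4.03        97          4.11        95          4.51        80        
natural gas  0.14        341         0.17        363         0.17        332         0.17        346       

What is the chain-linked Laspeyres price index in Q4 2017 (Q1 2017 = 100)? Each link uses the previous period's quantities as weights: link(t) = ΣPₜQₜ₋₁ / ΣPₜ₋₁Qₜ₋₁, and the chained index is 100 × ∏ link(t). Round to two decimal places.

102.64

Link Q1 2017→Q2 2017:
ΣP(Q2 2017)Q(Q1 2017) = 13.92×87 + 4.03×86 + 0.17×341 = 1211.04 + 346.58 + 57.97 = 1615.59
ΣP(Q1 2017)Q(Q1 2017) = 12.94×87 + 4.85×86 + 0.14×341 = 1125.78 + 417.1 + 47.74 = 1590.62
link = 1615.59/1590.62 = 1.015698
Link Q2 2017→Q3 2017:
ΣP(Q3 2017)Q(Q2 2017) = 15.73×97 + 4.11×97 + 0.17×363 = 1525.81 + 398.67 + 61.71 = 1986.19
ΣP(Q2 2017)Q(Q2 2017) = 13.92×97 + 4.03×97 + 0.17×363 = 1350.24 + 390.91 + 61.71 = 1802.86
link = 1986.19/1802.86 = 1.101688
Link Q3 2017→Q4 2017:
ΣP(Q4 2017)Q(Q3 2017) = 13.77×114 + 4.51×95 + 0.17×332 = 1569.78 + 428.45 + 56.44 = 2054.67
ΣP(Q3 2017)Q(Q3 2017) = 15.73×114 + 4.11×95 + 0.17×332 = 1793.22 + 390.45 + 56.44 = 2240.11
link = 2054.67/2240.11 = 0.917218
Chained index = 100 × 1.015698 × 1.101688 × 0.917218 = 102.6352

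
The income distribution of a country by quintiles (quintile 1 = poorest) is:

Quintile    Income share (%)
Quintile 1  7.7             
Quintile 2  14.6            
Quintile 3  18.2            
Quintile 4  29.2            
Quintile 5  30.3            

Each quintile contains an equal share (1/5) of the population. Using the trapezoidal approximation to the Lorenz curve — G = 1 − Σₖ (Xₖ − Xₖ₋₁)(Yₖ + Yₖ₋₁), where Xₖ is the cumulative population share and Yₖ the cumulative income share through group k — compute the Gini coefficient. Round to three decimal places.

Cumulative income shares Yₖ: 0.0770, 0.2230, 0.4050, 0.6970, 1.0000
Σ (Xₖ−Xₖ₋₁)(Yₖ+Yₖ₋₁) = (1/5)(0.0770+0.0000) + (1/5)(0.2230+0.0770) + (1/5)(0.4050+0.2230) + (1/5)(0.6970+0.4050) + (1/5)(1.0000+0.6970)
  = 0.0154 + 0.0600 + 0.1256 + 0.2204 + 0.3394 = 0.7608
G = 1 − 0.7608 = 0.2392

0.239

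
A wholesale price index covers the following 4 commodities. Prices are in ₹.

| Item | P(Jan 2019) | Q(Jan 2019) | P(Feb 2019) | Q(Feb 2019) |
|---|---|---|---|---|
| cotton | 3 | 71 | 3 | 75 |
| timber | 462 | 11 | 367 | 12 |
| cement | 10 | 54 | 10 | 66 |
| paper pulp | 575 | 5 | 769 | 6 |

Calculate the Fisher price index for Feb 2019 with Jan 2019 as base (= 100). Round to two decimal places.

Laspeyres component (base-period weights):
ΣP(Feb 2019)Q(Jan 2019) = 3×71 + 367×11 + 10×54 + 769×5 = 213 + 4037 + 540 + 3845 = 8635
ΣP(Jan 2019)Q(Jan 2019) = 3×71 + 462×11 + 10×54 + 575×5 = 213 + 5082 + 540 + 2875 = 8710
L = 8635 / 8710 × 100 = 99.1389
Paasche component (current-period weights):
ΣP(Feb 2019)Q(Feb 2019) = 3×75 + 367×12 + 10×66 + 769×6 = 225 + 4404 + 660 + 4614 = 9903
ΣP(Jan 2019)Q(Feb 2019) = 3×75 + 462×12 + 10×66 + 575×6 = 225 + 5544 + 660 + 3450 = 9879
P = 9903 / 9879 × 100 = 100.2429
Fisher = √(L × P) = √(99.1389 × 100.2429) = 99.6894

99.69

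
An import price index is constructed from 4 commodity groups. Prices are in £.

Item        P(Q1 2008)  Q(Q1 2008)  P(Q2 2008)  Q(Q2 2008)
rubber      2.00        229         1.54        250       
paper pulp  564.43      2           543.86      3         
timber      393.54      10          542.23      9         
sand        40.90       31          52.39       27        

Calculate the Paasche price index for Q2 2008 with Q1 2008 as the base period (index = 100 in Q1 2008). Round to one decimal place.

Paasche price index uses current-period quantities as weights.
ΣP(Q2 2008)·Q(Q2 2008) = 1.54×250 + 543.86×3 + 542.23×9 + 52.39×27 = 385 + 1631.58 + 4880.07 + 1414.53 = 8311.18
ΣP(Q1 2008)·Q(Q2 2008) = 2.00×250 + 564.43×3 + 393.54×9 + 40.90×27 = 500 + 1693.29 + 3541.86 + 1104.3 = 6839.45
Index = 8311.18 / 6839.45 × 100 = 121.5183

121.5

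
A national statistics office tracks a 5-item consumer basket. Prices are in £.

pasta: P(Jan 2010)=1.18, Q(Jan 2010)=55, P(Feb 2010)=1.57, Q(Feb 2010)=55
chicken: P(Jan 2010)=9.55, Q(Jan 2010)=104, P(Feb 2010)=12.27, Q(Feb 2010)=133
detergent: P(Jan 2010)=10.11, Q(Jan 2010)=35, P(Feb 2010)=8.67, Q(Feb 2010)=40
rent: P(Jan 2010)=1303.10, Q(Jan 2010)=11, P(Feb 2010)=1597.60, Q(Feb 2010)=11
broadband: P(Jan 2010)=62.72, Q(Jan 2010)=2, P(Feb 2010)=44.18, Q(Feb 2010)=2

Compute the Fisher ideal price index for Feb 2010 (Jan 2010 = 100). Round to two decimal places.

121.78

Laspeyres component (base-period weights):
ΣP(Feb 2010)Q(Jan 2010) = 1.57×55 + 12.27×104 + 8.67×35 + 1597.60×11 + 44.18×2 = 86.35 + 1276.08 + 303.45 + 17573.6 + 88.36 = 19327.84
ΣP(Jan 2010)Q(Jan 2010) = 1.18×55 + 9.55×104 + 10.11×35 + 1303.10×11 + 62.72×2 = 64.9 + 993.2 + 353.85 + 14334.1 + 125.44 = 15871.49
L = 19327.84 / 15871.49 × 100 = 121.7771
Paasche component (current-period weights):
ΣP(Feb 2010)Q(Feb 2010) = 1.57×55 + 12.27×133 + 8.67×40 + 1597.60×11 + 44.18×2 = 86.35 + 1631.91 + 346.8 + 17573.6 + 88.36 = 19727.02
ΣP(Jan 2010)Q(Feb 2010) = 1.18×55 + 9.55×133 + 10.11×40 + 1303.10×11 + 62.72×2 = 64.9 + 1270.15 + 404.4 + 14334.1 + 125.44 = 16198.99
P = 19727.02 / 16198.99 × 100 = 121.7793
Fisher = √(L × P) = √(121.7771 × 121.7793) = 121.7782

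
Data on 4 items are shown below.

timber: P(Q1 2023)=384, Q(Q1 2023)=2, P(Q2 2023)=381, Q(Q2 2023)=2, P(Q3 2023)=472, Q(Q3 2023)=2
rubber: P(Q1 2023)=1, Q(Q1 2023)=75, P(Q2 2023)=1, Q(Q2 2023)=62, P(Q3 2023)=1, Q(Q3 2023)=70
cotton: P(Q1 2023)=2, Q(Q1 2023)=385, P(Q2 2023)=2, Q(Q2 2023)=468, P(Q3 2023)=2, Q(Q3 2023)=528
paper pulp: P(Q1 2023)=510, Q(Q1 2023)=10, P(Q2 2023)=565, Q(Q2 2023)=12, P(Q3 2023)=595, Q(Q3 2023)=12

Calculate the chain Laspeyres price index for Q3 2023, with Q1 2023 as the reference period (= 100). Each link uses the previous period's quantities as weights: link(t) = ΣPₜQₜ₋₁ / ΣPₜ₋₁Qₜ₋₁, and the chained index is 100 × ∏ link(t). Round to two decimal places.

114.96

Link Q1 2023→Q2 2023:
ΣP(Q2 2023)Q(Q1 2023) = 381×2 + 1×75 + 2×385 + 565×10 = 762 + 75 + 770 + 5650 = 7257
ΣP(Q1 2023)Q(Q1 2023) = 384×2 + 1×75 + 2×385 + 510×10 = 768 + 75 + 770 + 5100 = 6713
link = 7257/6713 = 1.081037
Link Q2 2023→Q3 2023:
ΣP(Q3 2023)Q(Q2 2023) = 472×2 + 1×62 + 2×468 + 595×12 = 944 + 62 + 936 + 7140 = 9082
ΣP(Q2 2023)Q(Q2 2023) = 381×2 + 1×62 + 2×468 + 565×12 = 762 + 62 + 936 + 6780 = 8540
link = 9082/8540 = 1.063466
Chained index = 100 × 1.081037 × 1.063466 = 114.9646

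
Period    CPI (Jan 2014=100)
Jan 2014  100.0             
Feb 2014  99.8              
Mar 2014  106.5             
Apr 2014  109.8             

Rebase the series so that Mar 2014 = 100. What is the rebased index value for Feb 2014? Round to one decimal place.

Rebased(Feb 2014) = 99.8 / 106.5 × 100 = 93.7089

93.7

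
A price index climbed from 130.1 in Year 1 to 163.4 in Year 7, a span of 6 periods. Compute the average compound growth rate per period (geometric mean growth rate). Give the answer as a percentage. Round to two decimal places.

Growth factor = (163.4/130.1)^(1/6) = (1.255957)^(1/6) = 1.038714
Growth rate = 1.038714 − 1 = 0.038714 = 3.8714%

3.87%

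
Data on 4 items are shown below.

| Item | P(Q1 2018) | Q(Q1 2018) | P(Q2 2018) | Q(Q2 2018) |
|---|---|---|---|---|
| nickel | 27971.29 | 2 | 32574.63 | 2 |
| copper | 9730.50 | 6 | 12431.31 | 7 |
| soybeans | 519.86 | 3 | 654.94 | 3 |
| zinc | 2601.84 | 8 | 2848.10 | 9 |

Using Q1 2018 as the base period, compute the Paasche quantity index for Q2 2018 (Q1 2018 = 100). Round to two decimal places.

Paasche quantity index uses current-period prices as weights.
ΣP(Q2 2018)·Q(Q2 2018) = 32574.63×2 + 12431.31×7 + 654.94×3 + 2848.10×9 = 65149.26 + 87019.17 + 1964.82 + 25632.9 = 179766.15
ΣP(Q2 2018)·Q(Q1 2018) = 32574.63×2 + 12431.31×6 + 654.94×3 + 2848.10×8 = 65149.26 + 74587.86 + 1964.82 + 22784.8 = 164486.74
Index = 179766.15 / 164486.74 × 100 = 109.2891

109.29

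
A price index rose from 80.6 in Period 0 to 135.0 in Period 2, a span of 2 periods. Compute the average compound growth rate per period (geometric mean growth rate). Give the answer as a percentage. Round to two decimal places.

29.42%

Growth factor = (135.0/80.6)^(1/2) = (1.674938)^(1/2) = 1.294194
Growth rate = 1.294194 − 1 = 0.294194 = 29.4194%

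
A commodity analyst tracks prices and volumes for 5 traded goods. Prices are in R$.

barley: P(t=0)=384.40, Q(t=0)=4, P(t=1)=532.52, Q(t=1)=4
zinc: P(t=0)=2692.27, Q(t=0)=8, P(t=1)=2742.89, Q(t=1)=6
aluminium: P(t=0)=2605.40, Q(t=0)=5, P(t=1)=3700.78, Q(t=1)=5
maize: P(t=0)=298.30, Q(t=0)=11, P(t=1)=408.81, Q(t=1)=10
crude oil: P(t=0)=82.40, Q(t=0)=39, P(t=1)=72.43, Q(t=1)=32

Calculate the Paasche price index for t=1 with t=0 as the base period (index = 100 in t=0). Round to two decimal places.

119.70

Paasche price index uses current-period quantities as weights.
ΣP(t=1)·Q(t=1) = 532.52×4 + 2742.89×6 + 3700.78×5 + 408.81×10 + 72.43×32 = 2130.08 + 16457.34 + 18503.9 + 4088.1 + 2317.76 = 43497.18
ΣP(t=0)·Q(t=1) = 384.40×4 + 2692.27×6 + 2605.40×5 + 298.30×10 + 82.40×32 = 1537.6 + 16153.62 + 13027 + 2983 + 2636.8 = 36338.02
Index = 43497.18 / 36338.02 × 100 = 119.7016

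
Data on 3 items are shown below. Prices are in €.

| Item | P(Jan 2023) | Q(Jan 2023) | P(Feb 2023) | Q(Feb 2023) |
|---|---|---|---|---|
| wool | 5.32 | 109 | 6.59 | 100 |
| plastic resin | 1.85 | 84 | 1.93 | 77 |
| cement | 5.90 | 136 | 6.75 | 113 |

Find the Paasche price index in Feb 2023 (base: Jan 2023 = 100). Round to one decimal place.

Paasche price index uses current-period quantities as weights.
ΣP(Feb 2023)·Q(Feb 2023) = 6.59×100 + 1.93×77 + 6.75×113 = 659 + 148.61 + 762.75 = 1570.36
ΣP(Jan 2023)·Q(Feb 2023) = 5.32×100 + 1.85×77 + 5.90×113 = 532 + 142.45 + 666.7 = 1341.15
Index = 1570.36 / 1341.15 × 100 = 117.0906

117.1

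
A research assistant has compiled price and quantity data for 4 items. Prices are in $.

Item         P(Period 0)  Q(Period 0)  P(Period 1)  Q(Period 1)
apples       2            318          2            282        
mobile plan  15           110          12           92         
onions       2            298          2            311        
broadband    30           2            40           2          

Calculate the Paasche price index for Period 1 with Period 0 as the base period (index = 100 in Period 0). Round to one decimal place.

Paasche price index uses current-period quantities as weights.
ΣP(Period 1)·Q(Period 1) = 2×282 + 12×92 + 2×311 + 40×2 = 564 + 1104 + 622 + 80 = 2370
ΣP(Period 0)·Q(Period 1) = 2×282 + 15×92 + 2×311 + 30×2 = 564 + 1380 + 622 + 60 = 2626
Index = 2370 / 2626 × 100 = 90.2513

90.3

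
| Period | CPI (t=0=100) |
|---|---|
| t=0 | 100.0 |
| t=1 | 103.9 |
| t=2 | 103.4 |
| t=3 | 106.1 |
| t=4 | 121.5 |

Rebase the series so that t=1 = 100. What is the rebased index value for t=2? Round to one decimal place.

Rebased(t=2) = 103.4 / 103.9 × 100 = 99.5188

99.5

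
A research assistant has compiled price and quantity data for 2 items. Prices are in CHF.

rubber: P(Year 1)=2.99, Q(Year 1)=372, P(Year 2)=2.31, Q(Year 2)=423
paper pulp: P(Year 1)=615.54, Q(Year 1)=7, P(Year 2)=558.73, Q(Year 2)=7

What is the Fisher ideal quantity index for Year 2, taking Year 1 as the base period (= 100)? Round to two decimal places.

Laspeyres component (base-period weights):
ΣP(Year 1)Q(Year 2) = 2.99×423 + 615.54×7 = 1264.77 + 4308.78 = 5573.55
ΣP(Year 1)Q(Year 1) = 2.99×372 + 615.54×7 = 1112.28 + 4308.78 = 5421.06
L = 5573.55 / 5421.06 × 100 = 102.8129
Paasche component (current-period weights):
ΣP(Year 2)Q(Year 2) = 2.31×423 + 558.73×7 = 977.13 + 3911.11 = 4888.24
ΣP(Year 2)Q(Year 1) = 2.31×372 + 558.73×7 = 859.32 + 3911.11 = 4770.43
P = 4888.24 / 4770.43 × 100 = 102.4696
Fisher = √(L × P) = √(102.8129 × 102.4696) = 102.6411

102.64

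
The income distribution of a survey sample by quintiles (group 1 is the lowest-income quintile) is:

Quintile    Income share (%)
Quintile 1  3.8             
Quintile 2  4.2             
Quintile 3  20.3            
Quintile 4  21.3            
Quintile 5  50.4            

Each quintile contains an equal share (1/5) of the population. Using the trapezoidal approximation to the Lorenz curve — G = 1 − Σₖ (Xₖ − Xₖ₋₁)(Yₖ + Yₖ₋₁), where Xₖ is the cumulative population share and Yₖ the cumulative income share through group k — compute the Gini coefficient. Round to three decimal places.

0.441

Cumulative income shares Yₖ: 0.0380, 0.0800, 0.2830, 0.4960, 1.0000
Σ (Xₖ−Xₖ₋₁)(Yₖ+Yₖ₋₁) = (1/5)(0.0380+0.0000) + (1/5)(0.0800+0.0380) + (1/5)(0.2830+0.0800) + (1/5)(0.4960+0.2830) + (1/5)(1.0000+0.4960)
  = 0.0076 + 0.0236 + 0.0726 + 0.1558 + 0.2992 = 0.5588
G = 1 − 0.5588 = 0.4412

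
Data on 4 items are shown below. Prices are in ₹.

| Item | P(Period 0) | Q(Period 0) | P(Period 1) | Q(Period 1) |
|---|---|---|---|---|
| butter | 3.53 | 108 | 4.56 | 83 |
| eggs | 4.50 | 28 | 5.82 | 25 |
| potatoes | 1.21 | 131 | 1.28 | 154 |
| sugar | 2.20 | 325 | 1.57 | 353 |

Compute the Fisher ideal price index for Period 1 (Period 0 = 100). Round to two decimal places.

Laspeyres component (base-period weights):
ΣP(Period 1)Q(Period 0) = 4.56×108 + 5.82×28 + 1.28×131 + 1.57×325 = 492.48 + 162.96 + 167.68 + 510.25 = 1333.37
ΣP(Period 0)Q(Period 0) = 3.53×108 + 4.50×28 + 1.21×131 + 2.20×325 = 381.24 + 126 + 158.51 + 715 = 1380.75
L = 1333.37 / 1380.75 × 100 = 96.5685
Paasche component (current-period weights):
ΣP(Period 1)Q(Period 1) = 4.56×83 + 5.82×25 + 1.28×154 + 1.57×353 = 378.48 + 145.5 + 197.12 + 554.21 = 1275.31
ΣP(Period 0)Q(Period 1) = 3.53×83 + 4.50×25 + 1.21×154 + 2.20×353 = 292.99 + 112.5 + 186.34 + 776.6 = 1368.43
P = 1275.31 / 1368.43 × 100 = 93.1951
Fisher = √(L × P) = √(96.5685 × 93.1951) = 94.8668

94.87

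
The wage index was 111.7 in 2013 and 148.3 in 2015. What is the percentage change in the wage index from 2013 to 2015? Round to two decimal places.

32.77%

Change = (148.3 − 111.7) / 111.7 × 100
       = 36.6 / 111.7 × 100 = 32.7663%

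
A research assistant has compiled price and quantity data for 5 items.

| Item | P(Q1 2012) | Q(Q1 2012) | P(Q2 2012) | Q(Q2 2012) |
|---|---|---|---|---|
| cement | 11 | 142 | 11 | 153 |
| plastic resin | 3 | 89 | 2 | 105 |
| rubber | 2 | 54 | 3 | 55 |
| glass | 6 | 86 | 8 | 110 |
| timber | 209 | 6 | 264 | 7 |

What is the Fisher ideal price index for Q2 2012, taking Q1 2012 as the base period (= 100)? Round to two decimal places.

112.86

Laspeyres component (base-period weights):
ΣP(Q2 2012)Q(Q1 2012) = 11×142 + 2×89 + 3×54 + 8×86 + 264×6 = 1562 + 178 + 162 + 688 + 1584 = 4174
ΣP(Q1 2012)Q(Q1 2012) = 11×142 + 3×89 + 2×54 + 6×86 + 209×6 = 1562 + 267 + 108 + 516 + 1254 = 3707
L = 4174 / 3707 × 100 = 112.5978
Paasche component (current-period weights):
ΣP(Q2 2012)Q(Q2 2012) = 11×153 + 2×105 + 3×55 + 8×110 + 264×7 = 1683 + 210 + 165 + 880 + 1848 = 4786
ΣP(Q1 2012)Q(Q2 2012) = 11×153 + 3×105 + 2×55 + 6×110 + 209×7 = 1683 + 315 + 110 + 660 + 1463 = 4231
P = 4786 / 4231 × 100 = 113.1175
Fisher = √(L × P) = √(112.5978 × 113.1175) = 112.8573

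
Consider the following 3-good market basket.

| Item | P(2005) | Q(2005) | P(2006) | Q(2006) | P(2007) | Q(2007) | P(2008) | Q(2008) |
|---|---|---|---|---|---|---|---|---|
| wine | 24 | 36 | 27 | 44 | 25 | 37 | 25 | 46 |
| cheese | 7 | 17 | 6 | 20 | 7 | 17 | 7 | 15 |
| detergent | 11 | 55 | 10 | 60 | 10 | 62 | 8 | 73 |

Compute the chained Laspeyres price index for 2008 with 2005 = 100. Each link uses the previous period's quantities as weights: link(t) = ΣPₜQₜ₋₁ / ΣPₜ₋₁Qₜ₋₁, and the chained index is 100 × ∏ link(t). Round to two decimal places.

Link 2005→2006:
ΣP(2006)Q(2005) = 27×36 + 6×17 + 10×55 = 972 + 102 + 550 = 1624
ΣP(2005)Q(2005) = 24×36 + 7×17 + 11×55 = 864 + 119 + 605 = 1588
link = 1624/1588 = 1.022670
Link 2006→2007:
ΣP(2007)Q(2006) = 25×44 + 7×20 + 10×60 = 1100 + 140 + 600 = 1840
ΣP(2006)Q(2006) = 27×44 + 6×20 + 10×60 = 1188 + 120 + 600 = 1908
link = 1840/1908 = 0.964361
Link 2007→2008:
ΣP(2008)Q(2007) = 25×37 + 7×17 + 8×62 = 925 + 119 + 496 = 1540
ΣP(2007)Q(2007) = 25×37 + 7×17 + 10×62 = 925 + 119 + 620 = 1664
link = 1540/1664 = 0.925481
Chained index = 100 × 1.022670 × 0.964361 × 0.925481 = 91.2730

91.27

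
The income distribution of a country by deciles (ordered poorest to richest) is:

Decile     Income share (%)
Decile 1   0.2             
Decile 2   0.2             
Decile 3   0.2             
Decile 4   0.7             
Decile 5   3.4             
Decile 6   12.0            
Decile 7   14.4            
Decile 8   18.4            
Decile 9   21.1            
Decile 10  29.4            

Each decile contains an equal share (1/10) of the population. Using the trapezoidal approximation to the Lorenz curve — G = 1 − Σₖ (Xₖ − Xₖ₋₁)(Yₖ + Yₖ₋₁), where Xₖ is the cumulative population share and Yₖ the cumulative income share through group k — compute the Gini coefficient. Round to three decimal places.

0.550

Cumulative income shares Yₖ: 0.0020, 0.0040, 0.0060, 0.0130, 0.0470, 0.1670, 0.3110, 0.4950, 0.7060, 1.0000
Σ (Xₖ−Xₖ₋₁)(Yₖ+Yₖ₋₁) = (1/10)(0.0020+0.0000) + (1/10)(0.0040+0.0020) + (1/10)(0.0060+0.0040) + (1/10)(0.0130+0.0060) + (1/10)(0.0470+0.0130) + (1/10)(0.1670+0.0470) + (1/10)(0.3110+0.1670) + (1/10)(0.4950+0.3110) + (1/10)(0.7060+0.4950) + (1/10)(1.0000+0.7060)
  = 0.0002 + 0.0006 + 0.0010 + 0.0019 + 0.0060 + 0.0214 + 0.0478 + 0.0806 + 0.1201 + 0.1706 = 0.4502
G = 1 − 0.4502 = 0.5498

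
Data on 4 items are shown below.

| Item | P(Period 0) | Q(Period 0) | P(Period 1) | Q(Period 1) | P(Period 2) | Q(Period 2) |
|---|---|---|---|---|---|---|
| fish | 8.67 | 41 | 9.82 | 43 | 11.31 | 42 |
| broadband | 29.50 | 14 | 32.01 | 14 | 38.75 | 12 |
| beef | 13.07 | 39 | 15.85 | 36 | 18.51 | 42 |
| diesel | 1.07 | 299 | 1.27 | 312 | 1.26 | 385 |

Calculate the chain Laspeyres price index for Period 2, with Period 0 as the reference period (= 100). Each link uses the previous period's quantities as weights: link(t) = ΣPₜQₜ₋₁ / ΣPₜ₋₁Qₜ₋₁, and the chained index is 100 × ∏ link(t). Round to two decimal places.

Link Period 0→Period 1:
ΣP(Period 1)Q(Period 0) = 9.82×41 + 32.01×14 + 15.85×39 + 1.27×299 = 402.62 + 448.14 + 618.15 + 379.73 = 1848.64
ΣP(Period 0)Q(Period 0) = 8.67×41 + 29.50×14 + 13.07×39 + 1.07×299 = 355.47 + 413 + 509.73 + 319.93 = 1598.13
link = 1848.64/1598.13 = 1.156752
Link Period 1→Period 2:
ΣP(Period 2)Q(Period 1) = 11.31×43 + 38.75×14 + 18.51×36 + 1.26×312 = 486.33 + 542.5 + 666.36 + 393.12 = 2088.31
ΣP(Period 1)Q(Period 1) = 9.82×43 + 32.01×14 + 15.85×36 + 1.27×312 = 422.26 + 448.14 + 570.6 + 396.24 = 1837.24
link = 2088.31/1837.24 = 1.136656
Chained index = 100 × 1.156752 × 1.136656 = 131.4829

131.48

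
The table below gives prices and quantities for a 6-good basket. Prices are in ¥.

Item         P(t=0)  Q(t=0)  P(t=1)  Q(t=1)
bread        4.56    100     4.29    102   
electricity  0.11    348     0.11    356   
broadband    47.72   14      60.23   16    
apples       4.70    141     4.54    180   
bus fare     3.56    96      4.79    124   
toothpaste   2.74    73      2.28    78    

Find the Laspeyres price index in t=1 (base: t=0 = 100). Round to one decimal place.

Laspeyres price index uses base-period quantities as weights.
ΣP(t=1)·Q(t=0) = 4.29×100 + 0.11×348 + 60.23×14 + 4.54×141 + 4.79×96 + 2.28×73 = 429 + 38.28 + 843.22 + 640.14 + 459.84 + 166.44 = 2576.92
ΣP(t=0)·Q(t=0) = 4.56×100 + 0.11×348 + 47.72×14 + 4.70×141 + 3.56×96 + 2.74×73 = 456 + 38.28 + 668.08 + 662.7 + 341.76 + 200.02 = 2366.84
Index = 2576.92 / 2366.84 × 100 = 108.8760

108.9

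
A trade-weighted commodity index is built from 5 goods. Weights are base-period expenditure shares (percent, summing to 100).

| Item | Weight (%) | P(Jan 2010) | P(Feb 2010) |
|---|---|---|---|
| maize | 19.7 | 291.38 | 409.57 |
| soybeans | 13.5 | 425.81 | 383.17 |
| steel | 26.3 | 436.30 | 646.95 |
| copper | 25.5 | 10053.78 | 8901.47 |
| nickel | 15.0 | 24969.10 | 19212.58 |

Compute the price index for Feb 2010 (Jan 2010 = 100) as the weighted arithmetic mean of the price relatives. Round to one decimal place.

113.0

maize: 19.7 × (409.57/291.38) = 19.7 × 1.405622 = 27.6907
soybeans: 13.5 × (383.17/425.81) = 13.5 × 0.899861 = 12.1481
steel: 26.3 × (646.95/436.30) = 26.3 × 1.482810 = 38.9979
copper: 25.5 × (8901.47/10053.78) = 25.5 × 0.885385 = 22.5773
nickel: 15.0 × (19212.58/24969.10) = 15.0 × 0.769454 = 11.5418
Index = Σ wᵢ·(p₁ᵢ/p₀ᵢ) = 27.6907 + 12.1481 + 38.9979 + 22.5773 + 11.5418 = 112.9559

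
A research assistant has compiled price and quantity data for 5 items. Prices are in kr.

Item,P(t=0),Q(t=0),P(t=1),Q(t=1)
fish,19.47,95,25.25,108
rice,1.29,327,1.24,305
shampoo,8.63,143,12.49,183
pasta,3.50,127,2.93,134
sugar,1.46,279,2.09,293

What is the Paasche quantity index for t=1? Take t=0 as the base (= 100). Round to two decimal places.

115.33

Paasche quantity index uses current-period prices as weights.
ΣP(t=1)·Q(t=1) = 25.25×108 + 1.24×305 + 12.49×183 + 2.93×134 + 2.09×293 = 2727 + 378.2 + 2285.67 + 392.62 + 612.37 = 6395.86
ΣP(t=1)·Q(t=0) = 25.25×95 + 1.24×327 + 12.49×143 + 2.93×127 + 2.09×279 = 2398.75 + 405.48 + 1786.07 + 372.11 + 583.11 = 5545.52
Index = 6395.86 / 5545.52 × 100 = 115.3338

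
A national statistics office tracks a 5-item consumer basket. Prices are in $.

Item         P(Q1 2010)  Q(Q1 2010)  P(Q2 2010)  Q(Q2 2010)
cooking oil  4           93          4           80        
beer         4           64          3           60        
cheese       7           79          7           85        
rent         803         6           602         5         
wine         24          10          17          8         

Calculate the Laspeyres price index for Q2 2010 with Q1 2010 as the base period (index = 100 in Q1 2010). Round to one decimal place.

Laspeyres price index uses base-period quantities as weights.
ΣP(Q2 2010)·Q(Q1 2010) = 4×93 + 3×64 + 7×79 + 602×6 + 17×10 = 372 + 192 + 553 + 3612 + 170 = 4899
ΣP(Q1 2010)·Q(Q1 2010) = 4×93 + 4×64 + 7×79 + 803×6 + 24×10 = 372 + 256 + 553 + 4818 + 240 = 6239
Index = 4899 / 6239 × 100 = 78.5222

78.5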